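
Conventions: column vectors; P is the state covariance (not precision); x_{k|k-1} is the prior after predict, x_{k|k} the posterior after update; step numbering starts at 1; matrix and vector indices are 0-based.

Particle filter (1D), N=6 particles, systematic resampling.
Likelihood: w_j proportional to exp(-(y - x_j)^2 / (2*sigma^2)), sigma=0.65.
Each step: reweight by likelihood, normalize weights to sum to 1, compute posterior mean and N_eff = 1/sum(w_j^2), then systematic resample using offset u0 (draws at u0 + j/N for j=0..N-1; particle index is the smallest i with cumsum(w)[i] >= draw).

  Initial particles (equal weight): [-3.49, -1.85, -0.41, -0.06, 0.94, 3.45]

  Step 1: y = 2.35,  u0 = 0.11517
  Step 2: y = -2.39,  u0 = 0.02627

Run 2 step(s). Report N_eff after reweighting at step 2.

step 1: w=[0.0000, 0.0000, 0.0004, 0.0031, 0.2838, 0.7127]  mean=2.7254  Neff=1.6991  idx=[4, 4, 5, 5, 5, 5]
step 2: w=[0.5000, 0.5000, 0.0000, 0.0000, 0.0000, 0.0000]  mean=0.9400  Neff=2.0000  idx=[0, 0, 0, 1, 1, 1]

N_eff = 2.0000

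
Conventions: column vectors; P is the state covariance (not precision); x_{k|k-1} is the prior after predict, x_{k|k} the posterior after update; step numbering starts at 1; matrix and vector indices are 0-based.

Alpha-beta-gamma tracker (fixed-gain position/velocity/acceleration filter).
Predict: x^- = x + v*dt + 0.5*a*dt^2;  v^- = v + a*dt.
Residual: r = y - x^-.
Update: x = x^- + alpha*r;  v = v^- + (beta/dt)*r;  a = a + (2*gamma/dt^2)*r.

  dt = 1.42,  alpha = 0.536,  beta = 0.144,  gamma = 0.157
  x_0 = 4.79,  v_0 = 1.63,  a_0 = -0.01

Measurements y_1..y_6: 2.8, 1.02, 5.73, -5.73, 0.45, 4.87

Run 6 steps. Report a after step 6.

step 1: x_pred=7.0945  r=-4.2945  x^+=4.7927  v^+=1.1803  a^+=-0.6788
step 2: x_pred=5.7844  r=-4.7644  x^+=3.2307  v^+=-0.2667  a^+=-1.4207
step 3: x_pred=1.4197  r=4.3103  x^+=3.7300  v^+=-1.8469  a^+=-0.7495
step 4: x_pred=0.3518  r=-6.0818  x^+=-2.9081  v^+=-3.5279  a^+=-1.6965
step 5: x_pred=-9.6281  r=10.0781  x^+=-4.2263  v^+=-4.9150  a^+=-0.1271
step 6: x_pred=-11.3337  r=16.2037  x^+=-2.6485  v^+=-3.4523  a^+=2.3962

a_post = 2.3962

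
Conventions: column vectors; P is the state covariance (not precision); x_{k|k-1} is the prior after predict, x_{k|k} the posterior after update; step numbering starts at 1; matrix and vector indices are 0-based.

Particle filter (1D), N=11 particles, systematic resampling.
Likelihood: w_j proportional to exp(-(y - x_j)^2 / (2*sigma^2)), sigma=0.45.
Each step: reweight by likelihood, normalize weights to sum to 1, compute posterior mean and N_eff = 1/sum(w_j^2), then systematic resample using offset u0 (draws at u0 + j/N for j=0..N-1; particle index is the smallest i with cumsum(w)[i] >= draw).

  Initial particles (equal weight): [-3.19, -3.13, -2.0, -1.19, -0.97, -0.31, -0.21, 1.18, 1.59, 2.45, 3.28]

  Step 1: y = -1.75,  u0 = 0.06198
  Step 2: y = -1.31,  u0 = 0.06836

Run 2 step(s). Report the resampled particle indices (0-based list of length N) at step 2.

resampled_idx = [1, 3, 5, 6, 6, 7, 8, 8, 9, 10, 10]

step 1: w=[0.0038, 0.0058, 0.5478, 0.2947, 0.1423, 0.0038, 0.0018, 0.0000, 0.0000, 0.0000, 0.0000]  mean=-1.6161  Neff=2.4559  idx=[2, 2, 2, 2, 2, 2, 3, 3, 3, 4, 4]
step 2: w=[0.0494, 0.0494, 0.0494, 0.0494, 0.0494, 0.0494, 0.1544, 0.1544, 0.1544, 0.1203, 0.1203]  mean=-1.3771  Neff=8.6901  idx=[1, 3, 5, 6, 6, 7, 8, 8, 9, 10, 10]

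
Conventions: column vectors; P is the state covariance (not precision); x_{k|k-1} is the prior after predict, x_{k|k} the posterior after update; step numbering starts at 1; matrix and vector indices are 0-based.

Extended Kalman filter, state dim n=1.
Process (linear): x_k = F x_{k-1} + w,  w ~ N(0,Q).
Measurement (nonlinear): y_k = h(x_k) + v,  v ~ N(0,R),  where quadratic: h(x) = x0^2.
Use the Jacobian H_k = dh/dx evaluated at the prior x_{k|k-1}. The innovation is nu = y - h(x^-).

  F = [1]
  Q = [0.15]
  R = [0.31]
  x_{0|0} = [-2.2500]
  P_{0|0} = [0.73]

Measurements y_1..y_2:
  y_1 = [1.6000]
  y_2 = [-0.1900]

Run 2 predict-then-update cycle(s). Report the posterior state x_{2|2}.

step 1: x^-=[-2.2500]  P^-=[0.8800]  H_jac=[-4.5000]  S=[18.1300]  K=[-0.2184]  nu=[-3.4625]  x^+=[-1.4937]  P^+=[0.0150]
step 2: x^-=[-1.4937]  P^-=[0.1650]  H_jac=[-2.9874]  S=[1.7830]  K=[-0.2765]  nu=[-2.4212]  x^+=[-0.8242]  P^+=[0.0287]

x_post = [-0.8242]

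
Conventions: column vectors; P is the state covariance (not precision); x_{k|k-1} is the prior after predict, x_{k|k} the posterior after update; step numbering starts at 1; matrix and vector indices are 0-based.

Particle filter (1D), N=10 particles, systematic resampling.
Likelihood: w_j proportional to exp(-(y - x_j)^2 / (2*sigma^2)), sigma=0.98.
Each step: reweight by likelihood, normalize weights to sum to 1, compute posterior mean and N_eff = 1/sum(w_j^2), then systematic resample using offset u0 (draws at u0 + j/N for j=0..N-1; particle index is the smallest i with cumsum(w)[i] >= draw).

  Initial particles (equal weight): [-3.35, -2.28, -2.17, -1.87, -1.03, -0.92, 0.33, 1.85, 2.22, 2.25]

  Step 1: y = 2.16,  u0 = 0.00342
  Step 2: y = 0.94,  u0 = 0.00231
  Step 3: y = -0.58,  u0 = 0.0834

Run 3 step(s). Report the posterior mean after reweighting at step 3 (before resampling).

post_mean = -0.2833

step 1: w=[0.0000, 0.0000, 0.0000, 0.0001, 0.0016, 0.0023, 0.0558, 0.3037, 0.3186, 0.3179]  mean=1.9989  Neff=3.3567  idx=[5, 7, 7, 7, 8, 8, 8, 9, 9, 9]
step 2: w=[0.0357, 0.1406, 0.1406, 0.1406, 0.0922, 0.0922, 0.0922, 0.0886, 0.0886, 0.0886]  mean=1.9597  Neff=9.1195  idx=[0, 1, 2, 2, 3, 4, 5, 6, 7, 8]
step 3: w=[0.7794, 0.0383, 0.0383, 0.0383, 0.0383, 0.0140, 0.0140, 0.0140, 0.0128, 0.0128]  mean=-0.2833  Neff=1.6279  idx=[0, 0, 0, 0, 0, 0, 0, 1, 3, 8]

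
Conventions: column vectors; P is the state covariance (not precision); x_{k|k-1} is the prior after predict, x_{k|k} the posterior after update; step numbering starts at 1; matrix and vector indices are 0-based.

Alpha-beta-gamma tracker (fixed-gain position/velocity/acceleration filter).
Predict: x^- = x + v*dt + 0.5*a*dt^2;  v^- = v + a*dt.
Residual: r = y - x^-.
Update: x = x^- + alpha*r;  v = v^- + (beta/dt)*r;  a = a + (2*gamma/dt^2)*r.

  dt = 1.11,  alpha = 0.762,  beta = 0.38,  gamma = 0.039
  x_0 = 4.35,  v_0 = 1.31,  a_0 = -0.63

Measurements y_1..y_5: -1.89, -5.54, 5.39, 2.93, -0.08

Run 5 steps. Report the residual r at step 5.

resid = -2.6800

step 1: x_pred=5.4160  r=-7.3060  x^+=-0.1512  v^+=-1.8904  a^+=-1.0925
step 2: x_pred=-2.9226  r=-2.6174  x^+=-4.9171  v^+=-3.9992  a^+=-1.2582
step 3: x_pred=-10.1313  r=15.5213  x^+=1.6959  v^+=-0.0822  a^+=-0.2756
step 4: x_pred=1.4349  r=1.4951  x^+=2.5742  v^+=0.1237  a^+=-0.1810
step 5: x_pred=2.6000  r=-2.6800  x^+=0.5578  v^+=-0.9946  a^+=-0.3506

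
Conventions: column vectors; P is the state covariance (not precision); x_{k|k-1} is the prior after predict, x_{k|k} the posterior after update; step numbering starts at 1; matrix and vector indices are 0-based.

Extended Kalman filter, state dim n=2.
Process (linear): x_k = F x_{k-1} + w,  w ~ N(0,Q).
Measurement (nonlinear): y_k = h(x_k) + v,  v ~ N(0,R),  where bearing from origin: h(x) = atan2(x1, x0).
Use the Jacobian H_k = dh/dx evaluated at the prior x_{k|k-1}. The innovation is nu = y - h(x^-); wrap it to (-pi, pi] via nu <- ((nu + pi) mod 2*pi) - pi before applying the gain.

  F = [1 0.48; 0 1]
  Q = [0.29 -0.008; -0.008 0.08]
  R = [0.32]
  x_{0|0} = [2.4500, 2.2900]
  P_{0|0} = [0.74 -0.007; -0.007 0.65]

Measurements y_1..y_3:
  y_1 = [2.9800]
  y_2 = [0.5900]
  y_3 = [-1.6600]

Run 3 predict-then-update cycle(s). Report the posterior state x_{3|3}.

step 1: x^-=[3.5492, 2.2900]  P^-=[1.1730 0.2970; 0.2970 0.7300]  H_jac=[-0.1284 0.1989]  S=[0.3530]  K=[-0.2591; 0.3034]  nu=[2.4070]  x^+=[2.9255, 3.0202]  P^+=[1.1493 0.3248; 0.3248 0.6975]
step 2: x^-=[4.3752, 3.0202]  P^-=[1.9118 0.6516; 0.6516 0.7775]  H_jac=[-0.1069 0.1548]  S=[0.3389]  K=[-0.3052; 0.1497]  nu=[-0.0142]  x^+=[4.3795, 3.0181]  P^+=[1.8802 0.6670; 0.6670 0.7699]
step 3: x^-=[5.8282, 3.0181]  P^-=[2.9880 1.0286; 1.0286 0.8499]  H_jac=[-0.0701 0.1353]  S=[0.3307]  K=[-0.2122; 0.1298]  nu=[-2.1378]  x^+=[6.2818, 2.7406]  P^+=[2.9731 1.0377; 1.0377 0.8443]

x_post = [6.2818, 2.7406]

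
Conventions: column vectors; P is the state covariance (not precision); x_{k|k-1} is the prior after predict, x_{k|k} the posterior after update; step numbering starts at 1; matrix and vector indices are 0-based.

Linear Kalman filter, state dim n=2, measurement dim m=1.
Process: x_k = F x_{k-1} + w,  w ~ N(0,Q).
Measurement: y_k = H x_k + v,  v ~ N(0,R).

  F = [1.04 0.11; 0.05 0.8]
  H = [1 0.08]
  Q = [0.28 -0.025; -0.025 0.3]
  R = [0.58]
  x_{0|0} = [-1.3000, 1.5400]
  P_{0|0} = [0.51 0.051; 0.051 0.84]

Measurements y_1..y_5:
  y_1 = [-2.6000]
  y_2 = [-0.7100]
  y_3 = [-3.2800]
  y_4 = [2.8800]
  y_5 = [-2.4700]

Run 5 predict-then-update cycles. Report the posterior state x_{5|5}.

step 1: x^-=[-1.1826, 1.1670]  P^-=[0.8534 0.1182; 0.1182 0.8430]  S=[1.4577]  K=[0.5919; 0.1273]  nu=[-1.5108]  x^+=[-2.0769, 0.9747]  P^+=[0.3427 0.0083; 0.0083 0.8193]
step 2: x^-=[-2.0527, 0.6759]  P^-=[0.6624 0.0719; 0.0719 0.8259]  S=[1.2592]  K=[0.5306; 0.1095]  nu=[1.2887]  x^+=[-1.3689, 0.8170]  P^+=[0.3079 -0.0013; -0.0013 0.8108]
step 3: x^-=[-1.3338, 0.5852]  P^-=[0.6225 0.0612; 0.0612 0.8196]  S=[1.2175]  K=[0.5153; 0.1042]  nu=[-1.9930]  x^+=[-2.3608, 0.3776]  P^+=[0.2992 -0.0041; -0.0041 0.8064]
step 4: x^-=[-2.4137, 0.1841]  P^-=[0.6124 0.0581; 0.0581 0.8165]  S=[1.2070]  K=[0.5113; 0.1022]  nu=[5.2790]  x^+=[0.2853, 0.7238]  P^+=[0.2969 -0.0050; -0.0050 0.8039]
step 5: x^-=[0.3763, 0.5933]  P^-=[0.6097 0.0570; 0.0570 0.8148]  S=[1.2041]  K=[0.5102; 0.1015]  nu=[-2.8938]  x^+=[-1.1001, 0.2997]  P^+=[0.2963 -0.0053; -0.0053 0.8024]

x_post = [-1.1001, 0.2997]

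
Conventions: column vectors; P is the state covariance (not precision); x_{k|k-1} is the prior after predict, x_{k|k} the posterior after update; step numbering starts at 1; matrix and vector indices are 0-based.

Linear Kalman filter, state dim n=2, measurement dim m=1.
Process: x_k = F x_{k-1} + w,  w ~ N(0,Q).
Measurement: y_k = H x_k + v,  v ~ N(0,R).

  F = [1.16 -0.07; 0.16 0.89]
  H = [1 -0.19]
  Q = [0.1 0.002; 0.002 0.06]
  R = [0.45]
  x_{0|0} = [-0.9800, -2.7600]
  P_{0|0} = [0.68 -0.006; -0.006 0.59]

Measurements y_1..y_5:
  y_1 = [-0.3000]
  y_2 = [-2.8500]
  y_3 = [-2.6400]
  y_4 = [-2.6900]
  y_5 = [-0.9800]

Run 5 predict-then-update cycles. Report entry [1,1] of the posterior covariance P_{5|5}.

step 1: x^-=[-0.9436, -2.6132]  P^-=[1.0189 0.0853; 0.0853 0.5430]  S=[1.4561]  K=[0.6886; -0.0123]  nu=[0.1471]  x^+=[-0.8423, -2.6150]  P^+=[0.3284 0.0976; 0.0976 0.5428]
step 2: x^-=[-0.7940, -2.4621]  P^-=[0.5287 0.1288; 0.1288 0.5262]  S=[0.9488]  K=[0.5315; 0.0304]  nu=[-2.5238]  x^+=[-2.1354, -2.5389]  P^+=[0.2607 0.1135; 0.1135 0.5253]
step 3: x^-=[-2.2993, -2.6013]  P^-=[0.4350 0.1336; 0.1336 0.5151]  S=[0.8528]  K=[0.4803; 0.0419]  nu=[-0.8349]  x^+=[-2.7003, -2.6362]  P^+=[0.2383 0.1164; 0.1164 0.5136]
step 4: x^-=[-2.9478, -2.7783]  P^-=[0.4042 0.1331; 0.1331 0.5061]  S=[0.8219]  K=[0.4610; 0.0450]  nu=[-0.2700]  x^+=[-3.0723, -2.7904]  P^+=[0.2295 0.1161; 0.1161 0.5044]
step 5: x^-=[-3.3686, -2.9750]  P^-=[0.3925 0.1317; 0.1317 0.4985]  S=[0.8104]  K=[0.4534; 0.0457]  nu=[1.8233]  x^+=[-2.5419, -2.8918]  P^+=[0.2259 0.1149; 0.1149 0.4968]

P_post[1,1] = 0.4968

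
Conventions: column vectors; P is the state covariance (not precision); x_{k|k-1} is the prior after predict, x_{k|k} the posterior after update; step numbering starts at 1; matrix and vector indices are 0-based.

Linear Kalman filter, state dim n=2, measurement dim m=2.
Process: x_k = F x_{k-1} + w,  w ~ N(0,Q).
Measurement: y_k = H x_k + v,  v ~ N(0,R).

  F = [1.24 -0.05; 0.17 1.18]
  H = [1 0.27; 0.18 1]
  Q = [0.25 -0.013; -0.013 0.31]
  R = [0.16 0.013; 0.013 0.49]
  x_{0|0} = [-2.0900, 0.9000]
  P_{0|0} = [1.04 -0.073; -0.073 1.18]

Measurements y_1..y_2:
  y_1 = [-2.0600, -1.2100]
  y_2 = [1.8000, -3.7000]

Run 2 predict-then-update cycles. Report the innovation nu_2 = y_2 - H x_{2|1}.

step 1: x^-=[-2.6366, 0.7067]  P^-=[1.8611 0.0304; 0.0304 1.9538]  S=[2.1800 0.9074; 0.9074 2.5151]  K=[0.9379 -0.1931; -0.0804 0.8080]  nu=[0.3858, -1.4421]  x^+=[-1.9963, -0.4896]  P^+=[0.1785 -0.1145; -0.1145 0.4155]
step 2: x^-=[-2.4510, -0.9171]  P^-=[0.5397 -0.1665; -0.1665 0.8478]  S=[0.6715 0.1644; 0.1644 1.2953]  K=[0.7738 -0.1518; -0.0637 0.6394]  nu=[4.4986, -2.3417]  x^+=[1.3856, -2.7009]  P^+=[0.1463 -0.0907; -0.0907 0.3288]

innov = [4.4986, -2.3417]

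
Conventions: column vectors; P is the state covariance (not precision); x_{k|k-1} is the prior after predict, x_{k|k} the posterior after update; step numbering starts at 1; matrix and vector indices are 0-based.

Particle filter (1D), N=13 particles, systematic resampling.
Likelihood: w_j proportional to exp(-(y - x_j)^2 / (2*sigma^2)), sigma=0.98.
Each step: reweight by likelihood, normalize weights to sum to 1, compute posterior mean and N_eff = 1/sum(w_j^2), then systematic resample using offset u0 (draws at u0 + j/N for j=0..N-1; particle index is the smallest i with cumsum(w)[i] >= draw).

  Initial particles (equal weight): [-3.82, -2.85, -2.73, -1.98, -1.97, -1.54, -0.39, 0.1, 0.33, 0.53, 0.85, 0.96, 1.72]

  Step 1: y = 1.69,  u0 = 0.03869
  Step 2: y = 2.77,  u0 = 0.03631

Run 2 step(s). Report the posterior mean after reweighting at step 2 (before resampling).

step 1: w=[0.0000, 0.0000, 0.0000, 0.0002, 0.0003, 0.0012, 0.0284, 0.0723, 0.1030, 0.1339, 0.1868, 0.2044, 0.2696]  mean=0.9170  Neff=5.4375  idx=[7, 8, 8, 9, 10, 10, 10, 11, 11, 12, 12, 12, 12]
step 2: w=[0.0075, 0.0139, 0.0139, 0.0226, 0.0452, 0.0452, 0.0452, 0.0560, 0.0560, 0.1736, 0.1736, 0.1736, 0.1736]  mean=1.4391  Neff=7.4674  idx=[3, 5, 6, 8, 9, 9, 10, 10, 10, 11, 11, 12, 12]

post_mean = 1.4391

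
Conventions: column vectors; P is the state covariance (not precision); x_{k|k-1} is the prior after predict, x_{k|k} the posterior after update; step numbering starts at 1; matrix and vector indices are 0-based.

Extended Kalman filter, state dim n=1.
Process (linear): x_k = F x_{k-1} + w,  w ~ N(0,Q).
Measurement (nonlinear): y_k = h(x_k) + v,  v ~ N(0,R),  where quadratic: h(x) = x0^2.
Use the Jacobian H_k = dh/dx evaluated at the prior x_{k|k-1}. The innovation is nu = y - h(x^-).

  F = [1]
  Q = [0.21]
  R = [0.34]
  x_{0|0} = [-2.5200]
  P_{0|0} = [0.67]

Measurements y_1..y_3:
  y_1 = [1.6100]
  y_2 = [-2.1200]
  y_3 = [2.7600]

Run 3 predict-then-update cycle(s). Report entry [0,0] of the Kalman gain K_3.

K[0,0] = -0.3508

step 1: x^-=[-2.5200]  P^-=[0.8800]  H_jac=[-5.0400]  S=[22.6934]  K=[-0.1954]  nu=[-4.7404]  x^+=[-1.5935]  P^+=[0.0132]
step 2: x^-=[-1.5935]  P^-=[0.2232]  H_jac=[-3.1871]  S=[2.6070]  K=[-0.2728]  nu=[-4.6594]  x^+=[-0.3222]  P^+=[0.0291]
step 3: x^-=[-0.3222]  P^-=[0.2391]  H_jac=[-0.6445]  S=[0.4393]  K=[-0.3508]  nu=[2.6562]  x^+=[-1.2540]  P^+=[0.1851]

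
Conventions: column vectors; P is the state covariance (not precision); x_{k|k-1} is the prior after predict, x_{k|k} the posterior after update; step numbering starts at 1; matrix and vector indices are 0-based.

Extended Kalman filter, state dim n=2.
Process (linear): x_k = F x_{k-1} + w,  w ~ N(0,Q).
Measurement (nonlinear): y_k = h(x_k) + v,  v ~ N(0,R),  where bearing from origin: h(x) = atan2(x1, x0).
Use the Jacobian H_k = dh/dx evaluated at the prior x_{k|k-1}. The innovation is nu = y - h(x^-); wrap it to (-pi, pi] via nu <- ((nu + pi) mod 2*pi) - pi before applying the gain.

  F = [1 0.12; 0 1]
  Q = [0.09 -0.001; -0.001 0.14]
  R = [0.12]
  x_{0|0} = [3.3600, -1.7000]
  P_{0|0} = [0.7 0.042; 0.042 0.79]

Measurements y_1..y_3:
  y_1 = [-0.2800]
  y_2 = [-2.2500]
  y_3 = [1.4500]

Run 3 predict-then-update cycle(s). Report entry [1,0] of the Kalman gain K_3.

K[1,0] = 0.4270

step 1: x^-=[3.1560, -1.7000]  P^-=[0.8115 0.1358; 0.1358 0.9300]  H_jac=[0.1323 0.2456]  S=[0.1991]  K=[0.7066; 1.2373]  nu=[0.2141]  x^+=[3.3073, -1.4351]  P^+=[0.7120 -0.0383; -0.0383 0.6252]
step 2: x^-=[3.1351, -1.4351]  P^-=[0.8018 0.0357; 0.0357 0.7652]  H_jac=[0.1207 0.2637]  S=[0.1872]  K=[0.5675; 1.1011]  nu=[-1.8207]  x^+=[2.1018, -3.4399]  P^+=[0.7416 -0.0812; -0.0812 0.5382]
step 3: x^-=[1.6890, -3.4399]  P^-=[0.8198 -0.0176; -0.0176 0.6782]  H_jac=[0.2342 0.1150]  S=[0.1730]  K=[1.0983; 0.4270]  nu=[2.5644]  x^+=[4.5054, -2.3449]  P^+=[0.6112 -0.0988; -0.0988 0.6467]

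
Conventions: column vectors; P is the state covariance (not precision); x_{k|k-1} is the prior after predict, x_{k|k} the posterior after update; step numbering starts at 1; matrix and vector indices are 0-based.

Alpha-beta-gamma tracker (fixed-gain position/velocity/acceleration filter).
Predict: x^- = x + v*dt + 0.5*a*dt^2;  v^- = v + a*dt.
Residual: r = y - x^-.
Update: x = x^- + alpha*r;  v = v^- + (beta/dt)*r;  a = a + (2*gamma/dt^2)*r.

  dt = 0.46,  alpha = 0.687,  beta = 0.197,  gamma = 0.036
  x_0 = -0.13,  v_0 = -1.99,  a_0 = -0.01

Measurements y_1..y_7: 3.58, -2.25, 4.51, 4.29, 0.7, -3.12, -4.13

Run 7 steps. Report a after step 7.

a_post = -2.2332

step 1: x_pred=-1.0465  r=4.6265  x^+=2.1319  v^+=-0.0133  a^+=1.5642
step 2: x_pred=2.2913  r=-4.5413  x^+=-0.8286  v^+=-1.2386  a^+=0.0190
step 3: x_pred=-1.3963  r=5.9063  x^+=2.6613  v^+=1.2996  a^+=2.0287
step 4: x_pred=3.4738  r=0.8162  x^+=4.0345  v^+=2.5823  a^+=2.3064
step 5: x_pred=5.4664  r=-4.7664  x^+=2.1919  v^+=1.6020  a^+=0.6846
step 6: x_pred=3.0012  r=-6.1212  x^+=-1.2041  v^+=-0.7046  a^+=-1.3983
step 7: x_pred=-1.6761  r=-2.4539  x^+=-3.3619  v^+=-2.3987  a^+=-2.2332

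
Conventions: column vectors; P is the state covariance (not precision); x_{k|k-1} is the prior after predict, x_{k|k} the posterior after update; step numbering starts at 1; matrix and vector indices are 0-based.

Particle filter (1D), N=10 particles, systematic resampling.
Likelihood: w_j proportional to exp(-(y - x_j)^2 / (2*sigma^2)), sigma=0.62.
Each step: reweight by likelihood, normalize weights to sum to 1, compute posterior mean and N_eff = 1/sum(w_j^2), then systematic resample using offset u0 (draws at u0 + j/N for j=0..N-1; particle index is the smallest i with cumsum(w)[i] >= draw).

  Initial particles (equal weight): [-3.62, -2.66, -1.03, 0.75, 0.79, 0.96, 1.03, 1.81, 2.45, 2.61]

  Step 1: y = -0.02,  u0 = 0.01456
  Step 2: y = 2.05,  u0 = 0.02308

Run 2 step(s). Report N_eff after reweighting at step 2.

N_eff = 7.1274

step 1: w=[0.0000, 0.0001, 0.1568, 0.2733, 0.2517, 0.1694, 0.1408, 0.0076, 0.0002, 0.0001]  mean=0.5643  Neff=4.7342  idx=[2, 2, 3, 3, 3, 4, 4, 5, 5, 6]
step 2: w=[0.0000, 0.0000, 0.0873, 0.0873, 0.0873, 0.0997, 0.0997, 0.1677, 0.1677, 0.2032]  mean=0.8853  Neff=7.1274  idx=[2, 3, 4, 5, 6, 7, 7, 8, 9, 9]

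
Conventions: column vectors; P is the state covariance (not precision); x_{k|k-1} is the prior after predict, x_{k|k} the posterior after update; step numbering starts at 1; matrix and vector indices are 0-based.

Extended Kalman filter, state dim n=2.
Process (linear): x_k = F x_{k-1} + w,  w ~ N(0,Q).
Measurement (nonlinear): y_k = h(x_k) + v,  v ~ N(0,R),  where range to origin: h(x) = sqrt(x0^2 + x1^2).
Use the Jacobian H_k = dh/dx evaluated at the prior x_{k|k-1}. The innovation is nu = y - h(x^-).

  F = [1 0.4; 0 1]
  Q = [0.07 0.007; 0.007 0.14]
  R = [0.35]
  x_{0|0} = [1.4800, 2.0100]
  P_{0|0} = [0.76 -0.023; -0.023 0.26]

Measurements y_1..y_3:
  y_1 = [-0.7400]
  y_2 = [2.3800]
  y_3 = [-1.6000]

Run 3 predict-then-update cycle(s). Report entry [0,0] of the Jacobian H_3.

step 1: x^-=[2.2840, 2.0100]  P^-=[0.8532 0.0880; 0.0880 0.4000]  H_jac=[0.7507 0.6606]  S=[1.0927]  K=[0.6394; 0.3023]  nu=[-3.7825]  x^+=[-0.1344, 0.8666]  P^+=[0.4065 -0.1232; -0.1232 0.3001]
step 2: x^-=[0.2122, 0.8666]  P^-=[0.4260 0.0039; 0.0039 0.4401]  H_jac=[0.2379 0.9713]  S=[0.7911]  K=[0.1328; 0.5415]  nu=[1.4878]  x^+=[0.4098, 1.6723]  P^+=[0.4120 -0.0530; -0.0530 0.2081]
step 3: x^-=[1.0787, 1.6723]  P^-=[0.4729 0.0372; 0.0372 0.3481]  H_jac=[0.5421 0.8403]  S=[0.7687]  K=[0.3742; 0.4068]  nu=[-3.5900]  x^+=[-0.2645, 0.2118]  P^+=[0.3653 -0.0798; -0.0798 0.2209]

H_jac[0,0] = 0.5421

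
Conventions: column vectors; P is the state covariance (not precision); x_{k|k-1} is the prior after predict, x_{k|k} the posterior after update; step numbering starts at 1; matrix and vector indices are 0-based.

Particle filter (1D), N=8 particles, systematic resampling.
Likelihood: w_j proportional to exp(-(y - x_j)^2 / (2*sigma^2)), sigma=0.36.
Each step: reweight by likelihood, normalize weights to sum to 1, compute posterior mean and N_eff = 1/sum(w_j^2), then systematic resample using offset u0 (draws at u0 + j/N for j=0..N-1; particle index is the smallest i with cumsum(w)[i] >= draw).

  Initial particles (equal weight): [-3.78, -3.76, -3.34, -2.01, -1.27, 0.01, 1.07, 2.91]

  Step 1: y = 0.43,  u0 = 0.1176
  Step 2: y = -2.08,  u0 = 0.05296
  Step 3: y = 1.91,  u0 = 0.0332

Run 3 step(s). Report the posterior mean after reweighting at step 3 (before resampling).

post_mean = 0.0100

step 1: w=[0.0000, 0.0000, 0.0000, 0.0000, 0.0000, 0.7109, 0.2891, 0.0000]  mean=0.3164  Neff=1.6980  idx=[5, 5, 5, 5, 5, 6, 6, 6]
step 2: w=[0.2000, 0.2000, 0.2000, 0.2000, 0.2000, 0.0000, 0.0000, 0.0000]  mean=0.0100  Neff=5.0000  idx=[0, 0, 1, 2, 2, 3, 4, 4]
step 3: w=[0.1250, 0.1250, 0.1250, 0.1250, 0.1250, 0.1250, 0.1250, 0.1250]  mean=0.0100  Neff=8.0000  idx=[0, 1, 2, 3, 4, 5, 6, 7]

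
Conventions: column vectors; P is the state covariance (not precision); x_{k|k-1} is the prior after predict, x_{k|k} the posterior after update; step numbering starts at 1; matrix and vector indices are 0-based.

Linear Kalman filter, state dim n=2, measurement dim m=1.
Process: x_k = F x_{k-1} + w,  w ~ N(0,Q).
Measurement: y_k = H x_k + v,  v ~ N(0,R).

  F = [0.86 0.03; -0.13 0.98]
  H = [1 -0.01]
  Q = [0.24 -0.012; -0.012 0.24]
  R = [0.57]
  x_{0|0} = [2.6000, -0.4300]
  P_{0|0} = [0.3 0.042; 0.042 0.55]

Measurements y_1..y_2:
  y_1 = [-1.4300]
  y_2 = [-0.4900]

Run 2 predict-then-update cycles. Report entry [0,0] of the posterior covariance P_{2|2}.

P_post[0,0] = 0.2452

step 1: x^-=[2.2231, -0.7594]  P^-=[0.4645 0.0059; 0.0059 0.7626]  S=[1.0345]  K=[0.4490; -0.0017]  nu=[-3.6607]  x^+=[0.5795, -0.7532]  P^+=[0.2560 0.0067; 0.0067 0.7626]
step 2: x^-=[0.4758, -0.8134]  P^-=[0.4304 -0.0126; -0.0126 0.9750]  S=[1.0007]  K=[0.4302; -0.0224]  nu=[-0.9739]  x^+=[0.0568, -0.7917]  P^+=[0.2452 -0.0030; -0.0030 0.9745]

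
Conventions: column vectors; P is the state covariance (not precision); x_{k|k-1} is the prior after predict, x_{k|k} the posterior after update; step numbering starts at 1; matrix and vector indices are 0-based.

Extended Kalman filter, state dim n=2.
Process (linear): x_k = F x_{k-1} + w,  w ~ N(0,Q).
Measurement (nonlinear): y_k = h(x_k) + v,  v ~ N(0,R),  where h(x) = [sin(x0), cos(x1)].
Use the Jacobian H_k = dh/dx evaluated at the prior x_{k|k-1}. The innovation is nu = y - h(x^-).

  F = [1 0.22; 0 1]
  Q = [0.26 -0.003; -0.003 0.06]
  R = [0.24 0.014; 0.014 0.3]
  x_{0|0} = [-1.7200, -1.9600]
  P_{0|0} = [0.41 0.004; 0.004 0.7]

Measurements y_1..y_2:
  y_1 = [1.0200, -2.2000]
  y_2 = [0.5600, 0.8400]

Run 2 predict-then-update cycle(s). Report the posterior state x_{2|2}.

step 1: x^-=[-2.1512, -1.9600]  P^-=[0.7056 0.1550; 0.1550 0.7600]  H_jac=[-0.5484 0.0000; 0.0000 0.9252]  S=[0.4522 -0.0646; -0.0646 0.9506]  K=[-0.8423 0.0936; -0.0830 0.7341]  nu=[1.8562, -1.8205]  x^+=[-3.8852, -3.4505]  P^+=[0.3663 0.0176; 0.0176 0.2368]
step 2: x^-=[-4.6443, -3.4505]  P^-=[0.6455 0.0667; 0.0667 0.2968]  H_jac=[-0.0680 0.0000; 0.0000 -0.3041]  S=[0.2430 0.0154; 0.0154 0.3274]  K=[-0.1774 -0.0536; -0.0012 -0.2755]  nu=[-0.4377, 1.7927]  x^+=[-4.6627, -3.9439]  P^+=[0.6366 0.0610; 0.0610 0.2719]

x_post = [-4.6627, -3.9439]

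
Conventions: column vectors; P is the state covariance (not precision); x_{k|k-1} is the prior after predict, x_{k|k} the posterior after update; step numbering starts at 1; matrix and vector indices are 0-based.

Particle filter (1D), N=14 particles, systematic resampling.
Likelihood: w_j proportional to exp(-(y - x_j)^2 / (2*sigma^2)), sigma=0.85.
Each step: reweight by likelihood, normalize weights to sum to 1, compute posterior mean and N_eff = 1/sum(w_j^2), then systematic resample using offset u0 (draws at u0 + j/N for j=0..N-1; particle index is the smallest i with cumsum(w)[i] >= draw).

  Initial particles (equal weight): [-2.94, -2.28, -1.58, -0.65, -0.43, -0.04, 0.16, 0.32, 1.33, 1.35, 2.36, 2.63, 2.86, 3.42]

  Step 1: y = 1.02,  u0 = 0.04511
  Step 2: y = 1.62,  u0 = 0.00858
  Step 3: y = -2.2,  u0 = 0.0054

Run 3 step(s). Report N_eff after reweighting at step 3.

step 1: w=[0.0000, 0.0001, 0.0020, 0.0316, 0.0508, 0.1001, 0.1305, 0.1551, 0.2037, 0.2019, 0.0628, 0.0362, 0.0209, 0.0040]  mean=0.8815  Neff=7.0073  idx=[4, 5, 6, 6, 7, 7, 8, 8, 8, 9, 9, 9, 10, 11]
step 2: w=[0.0067, 0.0182, 0.0281, 0.0281, 0.0381, 0.0381, 0.1159, 0.1159, 0.1159, 0.1168, 0.1168, 0.1168, 0.0841, 0.0606]  mean=1.3229  Neff=10.3318  idx=[1, 3, 5, 6, 7, 7, 8, 9, 9, 10, 10, 11, 12, 12]
step 3: w=[0.5304, 0.2837, 0.1653, 0.0024, 0.0024, 0.0024, 0.0024, 0.0022, 0.0022, 0.0022, 0.0022, 0.0022, 0.0000, 0.0000]  mean=0.1047  Neff=2.5693  idx=[0, 0, 0, 0, 0, 0, 0, 0, 1, 1, 1, 1, 2, 2]

N_eff = 2.5693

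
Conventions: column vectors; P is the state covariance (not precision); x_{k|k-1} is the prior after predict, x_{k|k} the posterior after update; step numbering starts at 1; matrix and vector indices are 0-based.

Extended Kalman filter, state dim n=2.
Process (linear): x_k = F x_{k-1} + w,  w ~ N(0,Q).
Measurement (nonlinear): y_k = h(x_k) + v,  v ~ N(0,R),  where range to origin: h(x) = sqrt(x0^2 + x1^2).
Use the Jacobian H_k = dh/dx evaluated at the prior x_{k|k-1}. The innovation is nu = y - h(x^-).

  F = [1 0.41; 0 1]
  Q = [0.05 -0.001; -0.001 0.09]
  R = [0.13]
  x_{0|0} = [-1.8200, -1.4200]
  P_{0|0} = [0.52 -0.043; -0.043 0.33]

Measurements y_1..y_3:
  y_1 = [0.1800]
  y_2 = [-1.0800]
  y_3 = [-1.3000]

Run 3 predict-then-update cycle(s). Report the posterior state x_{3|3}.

x_post = [-0.0443, -0.8175]

step 1: x^-=[-2.4022, -1.4200]  P^-=[0.5902 0.0913; 0.0913 0.4200]  H_jac=[-0.8608 -0.5089]  S=[0.7561]  K=[-0.7334; -0.3866]  nu=[-2.6105]  x^+=[-0.4877, -0.4108]  P^+=[0.1835 -0.1231; -0.1231 0.3070]
step 2: x^-=[-0.6561, -0.4108]  P^-=[0.1842 0.0018; 0.0018 0.3970]  H_jac=[-0.8476 -0.5307]  S=[0.3757]  K=[-0.4180; -0.5647]  nu=[-1.8541]  x^+=[0.1190, 0.6363]  P^+=[0.1185 -0.0869; -0.0869 0.2772]
step 3: x^-=[0.3798, 0.6363]  P^-=[0.1439 0.0257; 0.0257 0.3672]  H_jac=[0.5126 0.8586]  S=[0.4611]  K=[0.2078; 0.7123]  nu=[-2.0410]  x^+=[-0.0443, -0.8175]  P^+=[0.1239 -0.0425; -0.0425 0.1332]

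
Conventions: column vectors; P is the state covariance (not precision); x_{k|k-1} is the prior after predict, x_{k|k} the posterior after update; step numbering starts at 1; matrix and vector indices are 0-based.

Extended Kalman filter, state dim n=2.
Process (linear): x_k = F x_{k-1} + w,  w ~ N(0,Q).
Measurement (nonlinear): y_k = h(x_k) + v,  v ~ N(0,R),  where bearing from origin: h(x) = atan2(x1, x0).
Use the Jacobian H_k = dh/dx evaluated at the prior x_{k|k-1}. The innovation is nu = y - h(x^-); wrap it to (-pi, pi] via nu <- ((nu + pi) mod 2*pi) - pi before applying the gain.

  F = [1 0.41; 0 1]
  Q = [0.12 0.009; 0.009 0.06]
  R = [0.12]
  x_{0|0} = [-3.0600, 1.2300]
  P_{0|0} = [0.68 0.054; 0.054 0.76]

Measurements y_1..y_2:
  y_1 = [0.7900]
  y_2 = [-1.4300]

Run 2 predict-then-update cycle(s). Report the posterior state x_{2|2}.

step 1: x^-=[-2.5557, 1.2300]  P^-=[0.9720 0.3746; 0.3746 0.8200]  H_jac=[-0.1529 -0.3177]  S=[0.2619]  K=[-1.0220; -1.2135]  nu=[-1.9030]  x^+=[-0.6109, 3.5393]  P^+=[0.6985 0.0498; 0.0498 0.4344]
step 2: x^-=[0.8402, 3.5393]  P^-=[0.9324 0.2369; 0.2369 0.4944]  H_jac=[-0.2675 0.0635]  S=[0.1806]  K=[-1.2972; -0.1770]  nu=[-2.7677]  x^+=[4.4306, 4.0292]  P^+=[0.6284 0.1954; 0.1954 0.4887]

x_post = [4.4306, 4.0292]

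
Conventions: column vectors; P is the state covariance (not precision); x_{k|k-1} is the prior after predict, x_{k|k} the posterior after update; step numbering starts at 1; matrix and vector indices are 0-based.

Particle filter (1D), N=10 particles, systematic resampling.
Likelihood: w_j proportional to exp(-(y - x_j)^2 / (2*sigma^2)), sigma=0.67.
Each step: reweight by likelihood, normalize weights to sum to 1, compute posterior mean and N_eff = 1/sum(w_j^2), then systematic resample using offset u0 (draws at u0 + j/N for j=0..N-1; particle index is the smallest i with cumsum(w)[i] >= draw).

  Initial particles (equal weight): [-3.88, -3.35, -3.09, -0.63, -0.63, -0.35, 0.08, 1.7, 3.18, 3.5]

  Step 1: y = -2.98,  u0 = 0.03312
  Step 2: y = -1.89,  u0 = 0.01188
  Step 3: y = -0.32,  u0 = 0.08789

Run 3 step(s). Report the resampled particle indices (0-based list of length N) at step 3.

resampled_idx = [4, 4, 5, 5, 6, 7, 7, 8, 9, 9]

step 1: w=[0.1799, 0.3806, 0.4374, 0.0009, 0.0009, 0.0002, 0.0000, 0.0000, 0.0000, 0.0000]  mean=-3.3258  Neff=2.7133  idx=[0, 0, 1, 1, 1, 1, 2, 2, 2, 2]
step 2: w=[0.0101, 0.0101, 0.0775, 0.0775, 0.0775, 0.0775, 0.1674, 0.1674, 0.1674, 0.1674]  mean=-3.1866  Neff=7.3326  idx=[1, 3, 4, 5, 6, 7, 7, 8, 8, 9]
step 3: w=[0.0006, 0.0284, 0.0284, 0.0284, 0.1524, 0.1524, 0.1524, 0.1524, 0.1524, 0.1524]  mean=-3.1126  Neff=7.0564  idx=[4, 4, 5, 5, 6, 7, 7, 8, 9, 9]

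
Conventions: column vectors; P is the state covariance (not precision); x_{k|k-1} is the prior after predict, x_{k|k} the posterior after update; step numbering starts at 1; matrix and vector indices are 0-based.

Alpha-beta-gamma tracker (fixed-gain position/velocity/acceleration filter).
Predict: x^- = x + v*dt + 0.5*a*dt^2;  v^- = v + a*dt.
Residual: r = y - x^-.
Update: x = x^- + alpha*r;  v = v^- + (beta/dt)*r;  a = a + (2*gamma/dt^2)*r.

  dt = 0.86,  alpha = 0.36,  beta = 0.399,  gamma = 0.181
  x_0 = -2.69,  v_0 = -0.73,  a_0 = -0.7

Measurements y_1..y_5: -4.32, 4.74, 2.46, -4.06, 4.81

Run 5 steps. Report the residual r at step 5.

resid = -2.2049

step 1: x_pred=-3.5767  r=-0.7433  x^+=-3.8443  v^+=-1.6769  a^+=-1.0638
step 2: x_pred=-5.6798  r=10.4198  x^+=-1.9287  v^+=2.2425  a^+=4.0362
step 3: x_pred=1.4925  r=0.9675  x^+=1.8408  v^+=6.1625  a^+=4.5097
step 4: x_pred=8.8082  r=-12.8682  x^+=4.1757  v^+=4.0706  a^+=-1.7887
step 5: x_pred=7.0149  r=-2.2049  x^+=6.2212  v^+=1.5093  a^+=-2.8679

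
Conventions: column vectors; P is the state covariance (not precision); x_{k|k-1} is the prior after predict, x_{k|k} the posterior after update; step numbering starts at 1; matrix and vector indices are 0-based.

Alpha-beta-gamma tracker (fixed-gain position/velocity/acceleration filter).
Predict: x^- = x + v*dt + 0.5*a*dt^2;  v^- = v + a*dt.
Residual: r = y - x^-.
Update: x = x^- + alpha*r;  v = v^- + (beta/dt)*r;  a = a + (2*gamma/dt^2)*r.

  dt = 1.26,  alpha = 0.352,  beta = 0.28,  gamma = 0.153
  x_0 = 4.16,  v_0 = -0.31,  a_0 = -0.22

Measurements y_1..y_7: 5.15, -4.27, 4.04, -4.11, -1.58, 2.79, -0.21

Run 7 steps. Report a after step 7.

step 1: x_pred=3.5948  r=1.5552  x^+=4.1422  v^+=-0.2416  a^+=0.0798
step 2: x_pred=3.9011  r=-8.1711  x^+=1.0249  v^+=-1.9569  a^+=-1.4952
step 3: x_pred=-2.6277  r=6.6677  x^+=-0.2807  v^+=-2.3591  a^+=-0.2100
step 4: x_pred=-3.4198  r=-0.6902  x^+=-3.6628  v^+=-2.7771  a^+=-0.3430
step 5: x_pred=-7.4342  r=5.8542  x^+=-5.3735  v^+=-1.9084  a^+=0.7853
step 6: x_pred=-7.1547  r=9.9447  x^+=-3.6542  v^+=1.2911  a^+=2.7021
step 7: x_pred=0.1175  r=-0.3275  x^+=0.0022  v^+=4.6229  a^+=2.6390

a_post = 2.6390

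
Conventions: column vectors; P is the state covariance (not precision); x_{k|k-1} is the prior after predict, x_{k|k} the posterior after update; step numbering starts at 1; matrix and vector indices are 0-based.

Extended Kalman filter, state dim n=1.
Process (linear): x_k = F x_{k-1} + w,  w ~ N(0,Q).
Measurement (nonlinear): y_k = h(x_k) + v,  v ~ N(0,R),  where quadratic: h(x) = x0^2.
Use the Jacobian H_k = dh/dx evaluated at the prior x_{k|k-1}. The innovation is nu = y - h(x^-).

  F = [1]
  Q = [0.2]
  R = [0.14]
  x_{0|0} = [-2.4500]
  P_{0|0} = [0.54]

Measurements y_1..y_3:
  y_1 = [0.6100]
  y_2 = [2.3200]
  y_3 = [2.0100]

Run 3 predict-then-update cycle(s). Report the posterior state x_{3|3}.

step 1: x^-=[-2.4500]  P^-=[0.7400]  H_jac=[-4.9000]  S=[17.9074]  K=[-0.2025]  nu=[-5.3925]  x^+=[-1.3581]  P^+=[0.0058]
step 2: x^-=[-1.3581]  P^-=[0.2058]  H_jac=[-2.7162]  S=[1.6582]  K=[-0.3371]  nu=[0.4756]  x^+=[-1.5184]  P^+=[0.0174]
step 3: x^-=[-1.5184]  P^-=[0.2174]  H_jac=[-3.0368]  S=[2.1447]  K=[-0.3078]  nu=[-0.2955]  x^+=[-1.4274]  P^+=[0.0142]

x_post = [-1.4274]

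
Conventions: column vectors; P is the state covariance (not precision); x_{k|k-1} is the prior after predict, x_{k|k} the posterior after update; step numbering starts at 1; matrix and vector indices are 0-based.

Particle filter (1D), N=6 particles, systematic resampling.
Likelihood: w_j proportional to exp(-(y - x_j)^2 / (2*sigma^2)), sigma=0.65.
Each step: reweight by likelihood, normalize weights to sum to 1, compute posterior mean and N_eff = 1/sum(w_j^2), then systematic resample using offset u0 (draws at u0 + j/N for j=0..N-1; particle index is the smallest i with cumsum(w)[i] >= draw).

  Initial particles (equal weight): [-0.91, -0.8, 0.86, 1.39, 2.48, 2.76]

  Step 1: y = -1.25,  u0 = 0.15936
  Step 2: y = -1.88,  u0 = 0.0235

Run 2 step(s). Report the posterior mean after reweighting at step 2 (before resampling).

post_mean = -0.8623

step 1: w=[0.5240, 0.4728, 0.0031, 0.0002, 0.0000, 0.0000]  mean=-0.8522  Neff=2.0077  idx=[0, 0, 0, 1, 1, 1]
step 2: w=[0.1888, 0.1888, 0.1888, 0.1446, 0.1446, 0.1446]  mean=-0.8623  Neff=5.8963  idx=[0, 1, 1, 2, 3, 5]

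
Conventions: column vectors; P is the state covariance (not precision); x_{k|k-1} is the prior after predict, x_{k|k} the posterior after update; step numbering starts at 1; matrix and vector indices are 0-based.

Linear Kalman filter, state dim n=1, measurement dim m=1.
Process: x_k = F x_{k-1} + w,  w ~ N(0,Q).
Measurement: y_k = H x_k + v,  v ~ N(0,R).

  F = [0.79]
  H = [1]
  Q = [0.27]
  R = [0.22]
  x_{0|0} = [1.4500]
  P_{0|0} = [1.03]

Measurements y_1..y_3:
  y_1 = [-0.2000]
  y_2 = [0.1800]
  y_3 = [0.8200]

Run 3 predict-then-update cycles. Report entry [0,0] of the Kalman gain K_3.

step 1: x^-=[1.1455]  P^-=[0.9128]  S=[1.1328]  K=[0.8058]  nu=[-1.3455]  x^+=[0.0613]  P^+=[0.1773]
step 2: x^-=[0.0484]  P^-=[0.3806]  S=[0.6006]  K=[0.6337]  nu=[0.1316]  x^+=[0.1318]  P^+=[0.1394]
step 3: x^-=[0.1041]  P^-=[0.3570]  S=[0.5770]  K=[0.6187]  nu=[0.7159]  x^+=[0.5471]  P^+=[0.1361]

K[0,0] = 0.6187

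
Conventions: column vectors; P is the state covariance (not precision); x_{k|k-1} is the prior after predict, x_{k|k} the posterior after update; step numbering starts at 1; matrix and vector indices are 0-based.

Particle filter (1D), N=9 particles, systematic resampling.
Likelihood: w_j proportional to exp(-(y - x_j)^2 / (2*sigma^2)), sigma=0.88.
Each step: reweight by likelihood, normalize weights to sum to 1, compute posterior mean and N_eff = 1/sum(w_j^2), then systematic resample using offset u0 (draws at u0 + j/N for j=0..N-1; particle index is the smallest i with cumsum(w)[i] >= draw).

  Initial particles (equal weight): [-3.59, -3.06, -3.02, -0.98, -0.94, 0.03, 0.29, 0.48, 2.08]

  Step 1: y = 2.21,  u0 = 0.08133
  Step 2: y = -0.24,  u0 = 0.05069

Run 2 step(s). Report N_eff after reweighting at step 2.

N_eff = 2.5690

step 1: w=[0.0000, 0.0000, 0.0000, 0.0011, 0.0013, 0.0364, 0.0725, 0.1135, 0.7752]  mean=1.6867  Neff=1.6120  idx=[6, 7, 8, 8, 8, 8, 8, 8, 8]
step 2: w=[0.4722, 0.4051, 0.0175, 0.0175, 0.0175, 0.0175, 0.0175, 0.0175, 0.0175]  mean=0.5866  Neff=2.5690  idx=[0, 0, 0, 0, 1, 1, 1, 1, 5]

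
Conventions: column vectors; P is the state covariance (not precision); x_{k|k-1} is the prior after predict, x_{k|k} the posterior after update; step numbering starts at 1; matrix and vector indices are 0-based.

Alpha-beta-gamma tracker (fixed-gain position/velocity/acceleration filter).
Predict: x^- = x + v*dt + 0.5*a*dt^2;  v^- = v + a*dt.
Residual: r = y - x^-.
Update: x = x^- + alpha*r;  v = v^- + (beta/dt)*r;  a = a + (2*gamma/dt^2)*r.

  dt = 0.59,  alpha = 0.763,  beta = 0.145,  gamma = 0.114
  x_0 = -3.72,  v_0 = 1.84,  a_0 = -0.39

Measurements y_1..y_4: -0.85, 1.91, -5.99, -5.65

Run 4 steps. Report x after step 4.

x_post = -5.1100

step 1: x_pred=-2.7023  r=1.8523  x^+=-1.2890  v^+=2.0651  a^+=0.8232
step 2: x_pred=0.0727  r=1.8373  x^+=1.4746  v^+=3.0024  a^+=2.0266
step 3: x_pred=3.5987  r=-9.5887  x^+=-3.7175  v^+=1.8415  a^+=-4.2538
step 4: x_pred=-3.3714  r=-2.2786  x^+=-5.1100  v^+=-1.2282  a^+=-5.7463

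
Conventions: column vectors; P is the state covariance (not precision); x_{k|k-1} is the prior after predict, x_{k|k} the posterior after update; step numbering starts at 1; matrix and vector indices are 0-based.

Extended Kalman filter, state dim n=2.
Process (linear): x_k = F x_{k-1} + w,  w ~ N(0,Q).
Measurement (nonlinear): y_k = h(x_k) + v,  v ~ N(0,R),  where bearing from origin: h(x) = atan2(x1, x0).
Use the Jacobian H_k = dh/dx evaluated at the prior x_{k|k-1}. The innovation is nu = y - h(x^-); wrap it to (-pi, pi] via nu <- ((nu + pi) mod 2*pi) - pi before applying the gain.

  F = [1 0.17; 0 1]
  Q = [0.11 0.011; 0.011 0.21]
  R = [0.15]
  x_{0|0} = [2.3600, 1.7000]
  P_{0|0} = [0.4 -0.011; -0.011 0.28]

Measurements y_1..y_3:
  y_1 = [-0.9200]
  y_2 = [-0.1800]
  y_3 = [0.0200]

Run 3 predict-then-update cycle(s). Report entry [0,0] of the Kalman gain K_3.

step 1: x^-=[2.6490, 1.7000]  P^-=[0.5144 0.0476; 0.0476 0.4900]  H_jac=[-0.1716 0.2674]  S=[0.1958]  K=[-0.3857; 0.6274]  nu=[-1.4906]  x^+=[3.2240, 0.7648]  P^+=[0.4852 0.0950; 0.0950 0.4129]
step 2: x^-=[3.3540, 0.7648]  P^-=[0.6394 0.1762; 0.1762 0.6229]  H_jac=[-0.0646 0.2834]  S=[0.1963]  K=[0.0439; 0.8416]  nu=[-0.4042]  x^+=[3.3363, 0.4247]  P^+=[0.6391 0.1689; 0.1689 0.4839]
step 3: x^-=[3.4085, 0.4247]  P^-=[0.8205 0.2622; 0.2622 0.6939]  H_jac=[-0.0360 0.2889]  S=[0.2035]  K=[0.2271; 0.9386]  nu=[-0.1040]  x^+=[3.3849, 0.3271]  P^+=[0.8100 0.2188; 0.2188 0.5146]

K[0,0] = 0.2271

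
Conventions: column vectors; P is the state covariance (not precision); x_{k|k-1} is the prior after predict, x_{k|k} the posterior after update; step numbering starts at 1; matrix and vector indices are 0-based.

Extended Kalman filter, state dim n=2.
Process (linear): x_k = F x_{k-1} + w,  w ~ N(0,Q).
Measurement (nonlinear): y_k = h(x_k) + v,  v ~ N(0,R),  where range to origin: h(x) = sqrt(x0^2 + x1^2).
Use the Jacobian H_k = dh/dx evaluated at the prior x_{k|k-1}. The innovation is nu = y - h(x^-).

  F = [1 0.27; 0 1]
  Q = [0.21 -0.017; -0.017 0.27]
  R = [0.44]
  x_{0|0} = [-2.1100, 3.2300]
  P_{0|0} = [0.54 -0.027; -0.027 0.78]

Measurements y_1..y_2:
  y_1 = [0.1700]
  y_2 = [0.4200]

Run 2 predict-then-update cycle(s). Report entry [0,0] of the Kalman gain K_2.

step 1: x^-=[-1.2379, 3.2300]  P^-=[0.7923 0.1666; 0.1666 1.0500]  H_jac=[-0.3579 0.9338]  S=[1.3456]  K=[-0.0951; 0.6843]  nu=[-3.2891]  x^+=[-0.9251, 0.9792]  P^+=[0.7801 0.2542; 0.2542 0.4199]
step 2: x^-=[-0.6607, 0.9792]  P^-=[1.1580 0.3505; 0.3505 0.6899]  H_jac=[-0.5593 0.8290]  S=[0.9513]  K=[-0.3754; 0.3951]  nu=[-0.7613]  x^+=[-0.3749, 0.6785]  P^+=[1.0239 0.4916; 0.4916 0.5414]

K[0,0] = -0.3754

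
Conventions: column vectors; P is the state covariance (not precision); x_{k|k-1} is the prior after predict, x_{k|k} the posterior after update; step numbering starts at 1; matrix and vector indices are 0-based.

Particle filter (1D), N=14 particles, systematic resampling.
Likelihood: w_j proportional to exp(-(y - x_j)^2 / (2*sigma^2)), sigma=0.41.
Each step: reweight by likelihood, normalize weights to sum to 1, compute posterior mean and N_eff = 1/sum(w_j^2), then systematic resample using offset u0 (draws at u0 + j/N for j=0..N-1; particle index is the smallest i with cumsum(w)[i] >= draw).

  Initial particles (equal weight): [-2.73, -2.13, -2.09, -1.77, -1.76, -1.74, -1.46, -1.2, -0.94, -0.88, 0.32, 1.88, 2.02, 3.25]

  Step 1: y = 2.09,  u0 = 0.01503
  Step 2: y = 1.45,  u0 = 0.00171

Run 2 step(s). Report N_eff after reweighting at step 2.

N_eff = 13.4340

step 1: w=[0.0000, 0.0000, 0.0000, 0.0000, 0.0000, 0.0000, 0.0000, 0.0000, 0.0000, 0.0000, 0.0000, 0.4663, 0.5240, 0.0097]  mean=1.9666  Neff=2.0323  idx=[11, 11, 11, 11, 11, 11, 11, 12, 12, 12, 12, 12, 12, 12]
step 2: w=[0.0861, 0.0861, 0.0861, 0.0861, 0.0861, 0.0861, 0.0861, 0.0568, 0.0568, 0.0568, 0.0568, 0.0568, 0.0568, 0.0568]  mean=1.9356  Neff=13.4340  idx=[0, 0, 1, 2, 3, 4, 4, 5, 6, 7, 8, 10, 11, 12]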